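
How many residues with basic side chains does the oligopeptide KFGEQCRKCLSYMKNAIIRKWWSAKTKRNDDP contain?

The basic amino acids are Lys (K), Arg (R), and His (H).
Matching residues: K1, R7, K8, K14, R19, K20, K25, K27, R28.

9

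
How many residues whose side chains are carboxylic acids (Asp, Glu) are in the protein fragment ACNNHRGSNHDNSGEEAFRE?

Matching residues: D11, E15, E16, E20.

4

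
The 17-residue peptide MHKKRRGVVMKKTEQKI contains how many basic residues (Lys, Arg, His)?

8

Matching residues: H2, K3, K4, R5, R6, K11, K12, K16.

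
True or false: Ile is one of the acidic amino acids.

False

Aspartate (D) and glutamate (E) have carboxylic-acid side chains and are the acidic amino acids.
Isoleucine is not in this group.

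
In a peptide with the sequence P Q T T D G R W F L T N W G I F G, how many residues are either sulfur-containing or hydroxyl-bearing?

Sulfur-containing: C, M. Hydroxyl-bearing: S, T, Y.
Sulfur-containing residues here: none (0).
Hydroxyl-bearing residues here: T3, T4, T11 (3).
The two groups share no amino acid, so total = 0 + 3 = 3.

3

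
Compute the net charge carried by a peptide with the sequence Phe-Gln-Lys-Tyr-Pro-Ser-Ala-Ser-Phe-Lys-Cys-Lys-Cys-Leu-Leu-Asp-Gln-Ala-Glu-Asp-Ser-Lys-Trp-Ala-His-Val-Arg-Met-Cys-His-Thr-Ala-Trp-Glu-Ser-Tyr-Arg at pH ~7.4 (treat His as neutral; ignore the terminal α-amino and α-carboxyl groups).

The side chains ionized at physiological pH are Lys/Arg (+1) and Asp/Glu (−1); with His treated as neutral, nothing else contributes.
Positive (K, R): Lys3, Lys10, Lys12, Lys22, Arg27, Arg37 → +6.
Negative (D, E): Asp16, Glu19, Asp20, Glu34 → −4.
Net charge = (+6) + (−4) = +2.

+2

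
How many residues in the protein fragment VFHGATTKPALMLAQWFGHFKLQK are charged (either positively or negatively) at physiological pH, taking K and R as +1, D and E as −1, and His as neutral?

3

Charged side chains at pH ~7.4: K, R (positive); D, E (negative).
Matching residues: K8, K21, K24.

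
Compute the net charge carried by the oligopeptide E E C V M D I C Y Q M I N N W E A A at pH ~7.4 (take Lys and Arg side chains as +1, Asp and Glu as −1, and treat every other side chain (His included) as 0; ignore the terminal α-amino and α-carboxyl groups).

Positive (K, R): none → +0.
Negative (D, E): E1, E2, D6, E16 → −4.
Net charge = (+0) + (−4) = −4.

-4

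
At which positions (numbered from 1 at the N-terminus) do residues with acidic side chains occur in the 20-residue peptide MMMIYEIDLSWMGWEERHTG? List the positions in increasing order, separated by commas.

6, 8, 15, 16

Only D (aspartate) and E (glutamate) carry a side-chain carboxylic acid.
Matching residues: E6, D8, E15, E16.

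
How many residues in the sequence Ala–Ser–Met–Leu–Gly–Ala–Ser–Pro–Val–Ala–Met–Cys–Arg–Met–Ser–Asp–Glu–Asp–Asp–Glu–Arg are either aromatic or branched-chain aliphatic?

2

Aromatic: F, W, Y. Branched-chain aliphatic: I, L, V.
Aromatic residues here: none (0).
Branched-chain aliphatic residues here: Leu4, Val9 (2).
The two groups share no amino acid, so total = 0 + 2 = 2.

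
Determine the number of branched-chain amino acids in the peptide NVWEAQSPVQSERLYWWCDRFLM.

4

Valine (V), leucine (L), and isoleucine (I) are the branched-chain amino acids.
Matching residues: V2, V9, L14, L22.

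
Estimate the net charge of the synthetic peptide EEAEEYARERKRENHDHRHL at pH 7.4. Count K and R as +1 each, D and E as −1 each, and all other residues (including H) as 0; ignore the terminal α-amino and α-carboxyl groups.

-2

Positive (K, R): R8, R10, K11, R12, R18 → +5.
Negative (D, E): E1, E2, E4, E5, E9, E13, D16 → −7.
Net charge = (+5) + (−7) = −2.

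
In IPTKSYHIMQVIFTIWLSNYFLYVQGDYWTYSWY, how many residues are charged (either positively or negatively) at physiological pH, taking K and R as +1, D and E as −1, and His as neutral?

2

Charged side chains at pH ~7.4: K, R (positive); D, E (negative).
Matching residues: K4, D27.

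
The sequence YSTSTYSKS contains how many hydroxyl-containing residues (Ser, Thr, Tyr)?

8

Matching residues: Y1, S2, T3, S4, T5, Y6, S7, S9.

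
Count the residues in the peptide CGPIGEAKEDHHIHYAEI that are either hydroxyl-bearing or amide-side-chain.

Hydroxyl-bearing: S, T, Y. Amide-side-chain: N, Q.
Hydroxyl-bearing residues here: Y15 (1).
Amide-side-chain residues here: none (0).
The two groups share no amino acid, so total = 1 + 0 = 1.

1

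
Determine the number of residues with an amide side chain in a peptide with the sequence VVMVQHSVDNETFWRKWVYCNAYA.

The amide-side-chain residues are Asn (N) and Gln (Q).
Matching residues: Q5, N10, N21.

3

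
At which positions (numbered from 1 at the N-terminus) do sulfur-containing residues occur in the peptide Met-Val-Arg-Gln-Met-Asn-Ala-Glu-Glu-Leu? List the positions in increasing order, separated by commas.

1, 5

The sulfur-bearing residues are cysteine (–SH) and methionine (–S–CH₃).
Matching residues: Met1, Met5.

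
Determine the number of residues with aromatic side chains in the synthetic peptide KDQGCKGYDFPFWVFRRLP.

Phenylalanine (F), tryptophan (W), and tyrosine (Y) have aromatic ring side chains.
Matching residues: Y8, F10, F12, W13, F15.

5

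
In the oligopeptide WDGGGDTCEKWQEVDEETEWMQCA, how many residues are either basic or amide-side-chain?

Basic: H, K, R. Amide-side-chain: N, Q.
Basic residues here: K10 (1).
Amide-side-chain residues here: Q12, Q22 (2).
The two groups share no amino acid, so total = 1 + 2 = 3.

3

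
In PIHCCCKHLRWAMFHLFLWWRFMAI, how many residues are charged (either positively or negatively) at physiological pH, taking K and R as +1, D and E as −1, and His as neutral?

Charged side chains at pH ~7.4: K, R (positive); D, E (negative).
Matching residues: K7, R10, R21.

3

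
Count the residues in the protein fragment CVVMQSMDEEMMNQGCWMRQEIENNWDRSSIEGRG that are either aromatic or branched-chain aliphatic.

Aromatic: F, W, Y. Branched-chain aliphatic: I, L, V.
Aromatic residues here: W17, W26 (2).
Branched-chain aliphatic residues here: V2, V3, I22, I31 (4).
The two groups share no amino acid, so total = 2 + 4 = 6.

6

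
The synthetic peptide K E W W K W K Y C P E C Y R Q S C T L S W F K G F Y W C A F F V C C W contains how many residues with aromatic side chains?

Phenylalanine (F), tryptophan (W), and tyrosine (Y) have aromatic ring side chains.
Matching residues: W3, W4, W6, Y8, Y13, W21, F22, F25, Y26, W27, F30, F31, W35.

13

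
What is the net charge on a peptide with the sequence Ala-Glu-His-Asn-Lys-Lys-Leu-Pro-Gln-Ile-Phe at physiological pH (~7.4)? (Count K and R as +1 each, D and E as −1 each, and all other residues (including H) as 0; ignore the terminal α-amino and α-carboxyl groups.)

+1

Positive (K, R): Lys5, Lys6 → +2.
Negative (D, E): Glu2 → −1.
Net charge = (+2) + (−1) = +1.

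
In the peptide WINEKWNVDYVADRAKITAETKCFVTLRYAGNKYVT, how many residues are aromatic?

F, W, and Y each carry an aromatic ring on the side chain.
Matching residues: W1, W6, Y10, F24, Y29, Y34.

6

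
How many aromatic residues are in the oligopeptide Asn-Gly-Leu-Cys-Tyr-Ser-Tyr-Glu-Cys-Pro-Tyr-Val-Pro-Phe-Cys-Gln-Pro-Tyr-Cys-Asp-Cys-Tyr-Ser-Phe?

7

F, W, and Y each carry an aromatic ring on the side chain.
Matching residues: Tyr5, Tyr7, Tyr11, Phe14, Tyr18, Tyr22, Phe24.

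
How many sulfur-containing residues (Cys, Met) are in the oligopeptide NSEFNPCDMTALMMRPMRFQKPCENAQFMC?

Matching residues: C7, M9, M13, M14, M17, C23, M29, C30.

8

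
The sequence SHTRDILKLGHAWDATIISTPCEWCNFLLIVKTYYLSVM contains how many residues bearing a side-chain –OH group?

S, T, and Y are the three residues with a side-chain hydroxyl.
Matching residues: S1, T3, T16, S19, T20, T33, Y34, Y35, S37.

9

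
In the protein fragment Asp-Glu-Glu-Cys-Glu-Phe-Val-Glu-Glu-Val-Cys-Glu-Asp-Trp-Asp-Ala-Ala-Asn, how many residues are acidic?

9

Aspartate (D) and glutamate (E) have carboxylic-acid side chains and are the acidic amino acids.
Matching residues: Asp1, Glu2, Glu3, Glu5, Glu8, Glu9, Glu12, Asp13, Asp15.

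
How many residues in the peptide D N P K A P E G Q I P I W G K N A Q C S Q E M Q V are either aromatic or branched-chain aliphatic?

Aromatic: F, W, Y. Branched-chain aliphatic: I, L, V.
Aromatic residues here: W13 (1).
Branched-chain aliphatic residues here: I10, I12, V25 (3).
The two groups share no amino acid, so total = 1 + 3 = 4.

4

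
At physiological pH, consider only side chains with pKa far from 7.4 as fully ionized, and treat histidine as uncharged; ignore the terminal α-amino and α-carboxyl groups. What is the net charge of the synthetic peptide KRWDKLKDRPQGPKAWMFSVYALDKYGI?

The side chains ionized at physiological pH are Lys/Arg (+1) and Asp/Glu (−1); with His treated as neutral, nothing else contributes.
Positive (K, R): K1, R2, K5, K7, R9, K14, K25 → +7.
Negative (D, E): D4, D8, D24 → −3.
Net charge = (+7) + (−3) = +4.

+4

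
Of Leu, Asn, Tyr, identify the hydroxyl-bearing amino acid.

S, T, and Y are the three residues with a side-chain hydroxyl.
Of the listed options, only Tyr belongs to this group.

Tyr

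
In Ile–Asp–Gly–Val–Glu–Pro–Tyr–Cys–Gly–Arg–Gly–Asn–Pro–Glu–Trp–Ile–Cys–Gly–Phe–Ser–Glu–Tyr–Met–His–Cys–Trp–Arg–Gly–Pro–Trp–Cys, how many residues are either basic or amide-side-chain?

4

Basic: H, K, R. Amide-side-chain: N, Q.
Basic residues here: Arg10, His24, Arg27 (3).
Amide-side-chain residues here: Asn12 (1).
The two groups share no amino acid, so total = 3 + 1 = 4.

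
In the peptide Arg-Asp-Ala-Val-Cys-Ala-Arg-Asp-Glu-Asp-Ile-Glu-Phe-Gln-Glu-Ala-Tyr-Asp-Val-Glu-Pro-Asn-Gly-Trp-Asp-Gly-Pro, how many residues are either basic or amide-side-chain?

Basic: H, K, R. Amide-side-chain: N, Q.
Basic residues here: Arg1, Arg7 (2).
Amide-side-chain residues here: Gln14, Asn22 (2).
The two groups share no amino acid, so total = 2 + 2 = 4.

4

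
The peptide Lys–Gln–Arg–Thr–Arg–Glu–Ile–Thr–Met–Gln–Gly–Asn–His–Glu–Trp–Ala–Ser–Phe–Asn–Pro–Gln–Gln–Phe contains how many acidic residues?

2

The acidic residues are Asp (D) and Glu (E), whose side chains end in a carboxylate group.
Matching residues: Glu6, Glu14.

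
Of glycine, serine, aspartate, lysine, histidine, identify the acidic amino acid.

aspartate

The acidic residues are Asp (D) and Glu (E), whose side chains end in a carboxylate group.
Of the listed options, only aspartate belongs to this group.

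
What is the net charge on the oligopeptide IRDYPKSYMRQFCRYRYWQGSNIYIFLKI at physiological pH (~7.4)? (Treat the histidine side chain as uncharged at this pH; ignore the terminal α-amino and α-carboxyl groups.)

+5

The side chains ionized at physiological pH are Lys/Arg (+1) and Asp/Glu (−1); with His treated as neutral, nothing else contributes.
Positive (K, R): R2, K6, R10, R14, R16, K28 → +6.
Negative (D, E): D3 → −1.
Net charge = (+6) + (−1) = +5.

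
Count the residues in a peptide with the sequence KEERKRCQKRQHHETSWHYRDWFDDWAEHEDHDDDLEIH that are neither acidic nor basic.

13

Acidic: D, E. Basic: K, R, H. All other residues are neither.
Matching residues: C7, Q8, Q11, T15, S16, W17, Y19, W22, F23, W26, A27, L36, I38.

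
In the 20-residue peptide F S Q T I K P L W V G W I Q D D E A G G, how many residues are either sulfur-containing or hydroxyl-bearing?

2

Sulfur-containing: C, M. Hydroxyl-bearing: S, T, Y.
Sulfur-containing residues here: none (0).
Hydroxyl-bearing residues here: S2, T4 (2).
The two groups share no amino acid, so total = 0 + 2 = 2.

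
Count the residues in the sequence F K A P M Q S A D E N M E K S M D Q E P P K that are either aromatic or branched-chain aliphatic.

Aromatic: F, W, Y. Branched-chain aliphatic: I, L, V.
Aromatic residues here: F1 (1).
Branched-chain aliphatic residues here: none (0).
The two groups share no amino acid, so total = 1 + 0 = 1.

1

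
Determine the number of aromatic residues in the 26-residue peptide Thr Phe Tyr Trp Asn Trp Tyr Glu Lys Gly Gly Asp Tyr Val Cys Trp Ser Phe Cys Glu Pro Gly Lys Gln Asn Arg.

Phenylalanine (F), tryptophan (W), and tyrosine (Y) have aromatic ring side chains.
Matching residues: Phe2, Tyr3, Trp4, Trp6, Tyr7, Tyr13, Trp16, Phe18.

8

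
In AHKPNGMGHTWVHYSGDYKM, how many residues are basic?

K, R, and H are the three residues with basic side chains (ε-amine, guanidinium, and imidazole respectively).
Matching residues: H2, K3, H9, H13, K19.

5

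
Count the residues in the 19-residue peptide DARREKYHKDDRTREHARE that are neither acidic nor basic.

Acidic: D, E. Basic: K, R, H. All other residues are neither.
Matching residues: A2, Y7, T13, A17.

4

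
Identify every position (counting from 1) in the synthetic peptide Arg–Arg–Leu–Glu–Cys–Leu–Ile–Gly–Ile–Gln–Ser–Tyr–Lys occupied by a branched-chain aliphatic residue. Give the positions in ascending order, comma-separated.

3, 6, 7, 9

The BCAAs are Val, Leu, and Ile — aliphatic side chains with a branch point.
Matching residues: Leu3, Leu6, Ile7, Ile9.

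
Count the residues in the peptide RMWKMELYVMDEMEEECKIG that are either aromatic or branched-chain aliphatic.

Aromatic: F, W, Y. Branched-chain aliphatic: I, L, V.
Aromatic residues here: W3, Y8 (2).
Branched-chain aliphatic residues here: L7, V9, I19 (3).
The two groups share no amino acid, so total = 2 + 3 = 5.

5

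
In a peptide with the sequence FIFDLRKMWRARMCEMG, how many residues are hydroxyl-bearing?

0

S, T, and Y are the three residues with a side-chain hydroxyl.
None of the 17 residues belong to this group.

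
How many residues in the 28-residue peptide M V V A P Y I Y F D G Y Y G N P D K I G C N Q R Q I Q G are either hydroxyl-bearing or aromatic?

5

Hydroxyl-bearing: S, T, Y. Aromatic: F, W, Y.
Hydroxyl-bearing residues here: Y6, Y8, Y12, Y13 (4).
Aromatic residues here: Y6, Y8, F9, Y12, Y13 (5).
Y is in both groups, so the 4 Y residues must not be double-counted.
Total = 4 + 5 − 4 = 5.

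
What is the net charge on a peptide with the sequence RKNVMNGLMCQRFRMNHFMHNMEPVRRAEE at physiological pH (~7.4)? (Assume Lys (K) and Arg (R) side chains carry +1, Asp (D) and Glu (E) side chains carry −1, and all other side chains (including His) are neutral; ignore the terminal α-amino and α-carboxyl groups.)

+3

Positive (K, R): R1, K2, R12, R14, R26, R27 → +6.
Negative (D, E): E23, E29, E30 → −3.
Net charge = (+6) + (−3) = +3.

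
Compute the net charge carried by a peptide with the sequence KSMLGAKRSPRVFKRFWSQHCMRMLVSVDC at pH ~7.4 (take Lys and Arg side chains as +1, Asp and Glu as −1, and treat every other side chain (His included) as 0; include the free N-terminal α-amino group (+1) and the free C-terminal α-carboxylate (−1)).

+6

Positive (K, R): K1, K7, R8, R11, K14, R15, R23 → +7.
Negative (D, E): D29 → −1.
The N-terminus (+1) and C-terminus (−1) cancel.
Net charge = (+7) + (−1) = +6.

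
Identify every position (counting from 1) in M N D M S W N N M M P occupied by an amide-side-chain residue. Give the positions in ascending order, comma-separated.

Matching residues: N2, N7, N8.

2, 7, 8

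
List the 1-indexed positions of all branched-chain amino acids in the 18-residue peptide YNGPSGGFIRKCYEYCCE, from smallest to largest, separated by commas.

Valine (V), leucine (L), and isoleucine (I) are the branched-chain amino acids.
Matching residues: I9.

9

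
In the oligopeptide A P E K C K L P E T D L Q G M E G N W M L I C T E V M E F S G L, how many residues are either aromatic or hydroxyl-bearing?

Aromatic: F, W, Y. Hydroxyl-bearing: S, T, Y.
Aromatic residues here: W19, F29 (2).
Hydroxyl-bearing residues here: T10, T24, S30 (3).
(Y belongs to both groups, but none appear in this sequence.) Total = 2 + 3 = 5.

5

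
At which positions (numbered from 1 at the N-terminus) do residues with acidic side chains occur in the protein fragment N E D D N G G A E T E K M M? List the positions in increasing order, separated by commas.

2, 3, 4, 9, 11

Aspartate (D) and glutamate (E) have carboxylic-acid side chains and are the acidic amino acids.
Matching residues: E2, D3, D4, E9, E11.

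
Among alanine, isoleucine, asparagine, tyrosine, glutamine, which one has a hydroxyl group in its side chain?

The –OH-bearing residues are Ser, Thr (aliphatic alcohols), and Tyr (phenol).
Of the listed options, only tyrosine belongs to this group.

tyrosine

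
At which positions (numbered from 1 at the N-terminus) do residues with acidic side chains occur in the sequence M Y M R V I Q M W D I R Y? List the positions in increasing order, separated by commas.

10

Aspartate (D) and glutamate (E) have carboxylic-acid side chains and are the acidic amino acids.
Matching residues: D10.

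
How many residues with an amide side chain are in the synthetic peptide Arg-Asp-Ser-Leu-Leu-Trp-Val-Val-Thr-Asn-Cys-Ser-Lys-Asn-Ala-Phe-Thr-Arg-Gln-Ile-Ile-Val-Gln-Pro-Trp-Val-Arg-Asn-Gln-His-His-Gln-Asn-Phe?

Only N (asparagine) and Q (glutamine) carry a side-chain carboxamide.
Matching residues: Asn10, Asn14, Gln19, Gln23, Asn28, Gln29, Gln32, Asn33.

8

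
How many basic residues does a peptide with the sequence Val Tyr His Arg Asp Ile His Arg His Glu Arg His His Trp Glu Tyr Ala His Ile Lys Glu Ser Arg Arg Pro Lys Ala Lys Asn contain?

Lysine (K), arginine (R), and histidine (H) have basic, nitrogen-containing side chains.
Matching residues: His3, Arg4, His7, Arg8, His9, Arg11, His12, His13, His18, Lys20, Arg23, Arg24, Lys26, Lys28.

14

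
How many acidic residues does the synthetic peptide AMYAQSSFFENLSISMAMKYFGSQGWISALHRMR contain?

1

Only D (aspartate) and E (glutamate) carry a side-chain carboxylic acid.
Matching residues: E10.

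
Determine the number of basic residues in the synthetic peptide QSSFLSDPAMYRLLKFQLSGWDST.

2

The basic amino acids are Lys (K), Arg (R), and His (H).
Matching residues: R12, K15.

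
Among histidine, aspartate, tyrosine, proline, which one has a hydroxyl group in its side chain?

tyrosine

The –OH-bearing residues are Ser, Thr (aliphatic alcohols), and Tyr (phenol).
Of the listed options, only tyrosine belongs to this group.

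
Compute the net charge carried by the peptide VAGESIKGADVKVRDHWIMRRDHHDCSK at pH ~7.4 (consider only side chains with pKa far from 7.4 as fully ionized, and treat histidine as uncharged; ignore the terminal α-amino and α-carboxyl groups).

At pH ~7.4 the Lys and Arg side chains are protonated (+1), the Asp and Glu side chains are deprotonated (−1), and with His taken as neutral all other side chains carry no charge.
Positive (K, R): K7, K12, R14, R20, R21, K28 → +6.
Negative (D, E): E4, D10, D15, D22, D25 → −5.
Net charge = (+6) + (−5) = +1.

+1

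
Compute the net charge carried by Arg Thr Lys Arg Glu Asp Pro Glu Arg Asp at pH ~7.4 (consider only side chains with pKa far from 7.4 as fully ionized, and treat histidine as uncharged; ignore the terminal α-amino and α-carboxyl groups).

0

At pH ~7.4 the Lys and Arg side chains are protonated (+1), the Asp and Glu side chains are deprotonated (−1), and with His taken as neutral all other side chains carry no charge.
Positive (K, R): Arg1, Lys3, Arg4, Arg9 → +4.
Negative (D, E): Glu5, Asp6, Glu8, Asp10 → −4.
Net charge = (+4) + (−4) = 0.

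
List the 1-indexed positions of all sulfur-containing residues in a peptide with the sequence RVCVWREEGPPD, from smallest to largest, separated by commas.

Cysteine (C, thiol) and methionine (M, thioether) are the two sulfur-containing amino acids.
Matching residues: C3.

3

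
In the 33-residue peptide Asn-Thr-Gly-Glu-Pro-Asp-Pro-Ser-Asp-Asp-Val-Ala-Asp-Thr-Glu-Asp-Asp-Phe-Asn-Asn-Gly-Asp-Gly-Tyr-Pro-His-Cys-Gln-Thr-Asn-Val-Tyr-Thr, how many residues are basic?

1

K, R, and H are the three residues with basic side chains (ε-amine, guanidinium, and imidazole respectively).
Matching residues: His26.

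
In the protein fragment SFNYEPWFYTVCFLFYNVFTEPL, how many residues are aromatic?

9

Phenylalanine (F), tryptophan (W), and tyrosine (Y) have aromatic ring side chains.
Matching residues: F2, Y4, W7, F8, Y9, F13, F15, Y16, F19.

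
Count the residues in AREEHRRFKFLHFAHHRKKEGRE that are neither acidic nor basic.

7

Acidic: D, E. Basic: K, R, H. All other residues are neither.
Matching residues: A1, F8, F10, L11, F13, A14, G21.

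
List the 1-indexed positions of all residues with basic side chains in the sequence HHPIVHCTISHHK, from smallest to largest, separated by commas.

1, 2, 6, 11, 12, 13

K, R, and H are the three residues with basic side chains (ε-amine, guanidinium, and imidazole respectively).
Matching residues: H1, H2, H6, H11, H12, K13.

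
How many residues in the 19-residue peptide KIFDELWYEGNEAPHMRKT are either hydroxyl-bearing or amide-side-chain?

Hydroxyl-bearing: S, T, Y. Amide-side-chain: N, Q.
Hydroxyl-bearing residues here: Y8, T19 (2).
Amide-side-chain residues here: N11 (1).
The two groups share no amino acid, so total = 2 + 1 = 3.

3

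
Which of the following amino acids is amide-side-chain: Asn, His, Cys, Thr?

Asn

The amide-side-chain residues are Asn (N) and Gln (Q).
Of the listed options, only Asn belongs to this group.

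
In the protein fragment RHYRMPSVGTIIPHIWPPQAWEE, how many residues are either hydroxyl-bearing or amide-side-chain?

4

Hydroxyl-bearing: S, T, Y. Amide-side-chain: N, Q.
Hydroxyl-bearing residues here: Y3, S7, T10 (3).
Amide-side-chain residues here: Q19 (1).
The two groups share no amino acid, so total = 3 + 1 = 4.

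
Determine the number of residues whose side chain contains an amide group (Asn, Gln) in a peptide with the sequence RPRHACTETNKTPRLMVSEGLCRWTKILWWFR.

1

Matching residues: N10.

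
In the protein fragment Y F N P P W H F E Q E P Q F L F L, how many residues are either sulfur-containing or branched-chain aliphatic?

Sulfur-containing: C, M. Branched-chain aliphatic: I, L, V.
Sulfur-containing residues here: none (0).
Branched-chain aliphatic residues here: L15, L17 (2).
The two groups share no amino acid, so total = 0 + 2 = 2.

2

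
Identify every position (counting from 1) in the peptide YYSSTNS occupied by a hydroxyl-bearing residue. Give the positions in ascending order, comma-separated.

1, 2, 3, 4, 5, 7

S, T, and Y are the three residues with a side-chain hydroxyl.
Matching residues: Y1, Y2, S3, S4, T5, S7.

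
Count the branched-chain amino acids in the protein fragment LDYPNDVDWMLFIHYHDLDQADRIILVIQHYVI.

V, L, and I make up the branched-chain aliphatic group.
Matching residues: L1, V7, L11, I13, L18, I24, I25, L26, V27, I28, V32, I33.

12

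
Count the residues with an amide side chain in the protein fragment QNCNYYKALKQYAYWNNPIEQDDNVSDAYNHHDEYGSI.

9

Asparagine (N) and glutamine (Q) have uncharged amide side chains.
Matching residues: Q1, N2, N4, Q11, N16, N17, Q21, N24, N30.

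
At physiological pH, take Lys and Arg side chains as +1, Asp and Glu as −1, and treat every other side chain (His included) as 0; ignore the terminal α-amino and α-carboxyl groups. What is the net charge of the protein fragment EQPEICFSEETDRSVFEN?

-5

Positive (K, R): R13 → +1.
Negative (D, E): E1, E4, E9, E10, D12, E17 → −6.
Net charge = (+1) + (−6) = −5.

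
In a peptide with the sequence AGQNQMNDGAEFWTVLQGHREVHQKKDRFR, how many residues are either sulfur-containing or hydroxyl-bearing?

2

Sulfur-containing: C, M. Hydroxyl-bearing: S, T, Y.
Sulfur-containing residues here: M6 (1).
Hydroxyl-bearing residues here: T14 (1).
The two groups share no amino acid, so total = 1 + 1 = 2.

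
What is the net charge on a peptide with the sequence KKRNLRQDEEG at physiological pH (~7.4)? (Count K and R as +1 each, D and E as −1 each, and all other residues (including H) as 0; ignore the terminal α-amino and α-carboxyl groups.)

+1

Positive (K, R): K1, K2, R3, R6 → +4.
Negative (D, E): D8, E9, E10 → −3.
Net charge = (+4) + (−3) = +1.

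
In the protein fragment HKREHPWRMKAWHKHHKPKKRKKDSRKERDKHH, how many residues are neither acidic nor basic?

Acidic: D, E. Basic: K, R, H. All other residues are neither.
Matching residues: P6, W7, M9, A11, W12, P18, S25.

7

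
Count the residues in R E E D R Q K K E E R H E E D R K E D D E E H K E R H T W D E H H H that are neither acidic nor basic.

3

Acidic: D, E. Basic: K, R, H. All other residues are neither.
Matching residues: Q6, T28, W29.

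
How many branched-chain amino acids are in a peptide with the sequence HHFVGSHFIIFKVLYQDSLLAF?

7

V, L, and I make up the branched-chain aliphatic group.
Matching residues: V4, I9, I10, V13, L14, L19, L20.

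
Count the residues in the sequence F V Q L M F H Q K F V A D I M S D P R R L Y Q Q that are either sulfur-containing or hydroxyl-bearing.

4

Sulfur-containing: C, M. Hydroxyl-bearing: S, T, Y.
Sulfur-containing residues here: M5, M15 (2).
Hydroxyl-bearing residues here: S16, Y22 (2).
The two groups share no amino acid, so total = 2 + 2 = 4.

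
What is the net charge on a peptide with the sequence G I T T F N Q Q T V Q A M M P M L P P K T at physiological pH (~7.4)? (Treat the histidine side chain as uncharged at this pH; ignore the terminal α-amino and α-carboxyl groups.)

At pH ~7.4 the Lys and Arg side chains are protonated (+1), the Asp and Glu side chains are deprotonated (−1), and with His taken as neutral all other side chains carry no charge.
Positive (K, R): K20 → +1.
Negative (D, E): none → −0.
Net charge = (+1) + (−0) = +1.

+1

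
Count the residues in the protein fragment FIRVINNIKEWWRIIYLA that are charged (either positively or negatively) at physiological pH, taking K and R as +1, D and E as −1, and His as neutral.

4

Charged side chains at pH ~7.4: K, R (positive); D, E (negative).
Matching residues: R3, K9, E10, R13.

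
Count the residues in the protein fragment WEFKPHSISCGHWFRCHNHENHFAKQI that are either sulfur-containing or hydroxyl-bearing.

4

Sulfur-containing: C, M. Hydroxyl-bearing: S, T, Y.
Sulfur-containing residues here: C10, C16 (2).
Hydroxyl-bearing residues here: S7, S9 (2).
The two groups share no amino acid, so total = 2 + 2 = 4.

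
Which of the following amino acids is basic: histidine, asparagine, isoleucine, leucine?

The basic amino acids are Lys (K), Arg (R), and His (H).
Of the listed options, only histidine belongs to this group.

histidine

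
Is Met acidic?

No

Aspartate (D) and glutamate (E) have carboxylic-acid side chains and are the acidic amino acids.
Methionine is not in this group.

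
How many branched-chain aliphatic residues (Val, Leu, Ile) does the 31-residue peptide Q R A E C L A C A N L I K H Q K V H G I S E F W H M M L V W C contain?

7

Matching residues: L6, L11, I12, V17, I20, L28, V29.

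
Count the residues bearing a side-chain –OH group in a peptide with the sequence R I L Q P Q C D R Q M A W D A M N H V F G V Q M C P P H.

The –OH-bearing residues are Ser, Thr (aliphatic alcohols), and Tyr (phenol).
None of the 28 residues belong to this group.

0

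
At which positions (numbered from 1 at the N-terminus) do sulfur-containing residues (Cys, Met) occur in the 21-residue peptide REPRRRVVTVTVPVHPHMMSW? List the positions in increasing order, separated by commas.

18, 19

Matching residues: M18, M19.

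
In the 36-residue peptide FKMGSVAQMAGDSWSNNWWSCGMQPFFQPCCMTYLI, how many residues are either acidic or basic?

2

Acidic: D, E. Basic: H, K, R.
Acidic residues here: D12 (1).
Basic residues here: K2 (1).
The two groups share no amino acid, so total = 1 + 1 = 2.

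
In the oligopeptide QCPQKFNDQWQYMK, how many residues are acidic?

The acidic residues are Asp (D) and Glu (E), whose side chains end in a carboxylate group.
Matching residues: D8.

1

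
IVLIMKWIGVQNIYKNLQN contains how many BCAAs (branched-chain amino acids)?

V, L, and I make up the branched-chain aliphatic group.
Matching residues: I1, V2, L3, I4, I8, V10, I13, L17.

8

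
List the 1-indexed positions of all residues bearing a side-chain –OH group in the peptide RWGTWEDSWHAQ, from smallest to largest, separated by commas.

4, 8

S, T, and Y are the three residues with a side-chain hydroxyl.
Matching residues: T4, S8.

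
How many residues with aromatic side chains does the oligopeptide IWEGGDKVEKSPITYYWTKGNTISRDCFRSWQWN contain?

F, W, and Y each carry an aromatic ring on the side chain.
Matching residues: W2, Y15, Y16, W17, F28, W31, W33.

7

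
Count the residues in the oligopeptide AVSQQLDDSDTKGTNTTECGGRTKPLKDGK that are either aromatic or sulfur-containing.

1

Aromatic: F, W, Y. Sulfur-containing: C, M.
Aromatic residues here: none (0).
Sulfur-containing residues here: C19 (1).
The two groups share no amino acid, so total = 0 + 1 = 1.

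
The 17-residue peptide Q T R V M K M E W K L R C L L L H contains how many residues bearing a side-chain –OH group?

S, T, and Y are the three residues with a side-chain hydroxyl.
Matching residues: T2.

1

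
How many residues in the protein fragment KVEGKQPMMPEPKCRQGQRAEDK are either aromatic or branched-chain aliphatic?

1

Aromatic: F, W, Y. Branched-chain aliphatic: I, L, V.
Aromatic residues here: none (0).
Branched-chain aliphatic residues here: V2 (1).
The two groups share no amino acid, so total = 0 + 1 = 1.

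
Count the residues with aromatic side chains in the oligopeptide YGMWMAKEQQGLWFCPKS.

Phenylalanine (F), tryptophan (W), and tyrosine (Y) have aromatic ring side chains.
Matching residues: Y1, W4, W13, F14.

4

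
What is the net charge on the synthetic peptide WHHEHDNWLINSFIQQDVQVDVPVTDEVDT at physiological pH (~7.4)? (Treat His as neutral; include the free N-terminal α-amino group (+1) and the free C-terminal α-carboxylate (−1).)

-7

Near pH 7.4, K and R contribute +1 each, D and E contribute −1 each, and every other side chain (His included, as stated) is uncharged.
Positive (K, R): none → +0.
Negative (D, E): E4, D6, D17, D21, D26, E27, D29 → −7.
The N-terminus (+1) and C-terminus (−1) cancel.
Net charge = (+0) + (−7) = −7.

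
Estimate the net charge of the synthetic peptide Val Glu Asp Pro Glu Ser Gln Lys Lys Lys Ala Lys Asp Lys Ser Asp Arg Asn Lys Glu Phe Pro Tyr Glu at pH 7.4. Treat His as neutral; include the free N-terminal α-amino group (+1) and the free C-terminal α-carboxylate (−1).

0

Near pH 7.4, K and R contribute +1 each, D and E contribute −1 each, and every other side chain (His included, as stated) is uncharged.
Positive (K, R): Lys8, Lys9, Lys10, Lys12, Lys14, Arg17, Lys19 → +7.
Negative (D, E): Glu2, Asp3, Glu5, Asp13, Asp16, Glu20, Glu24 → −7.
The N-terminus (+1) and C-terminus (−1) cancel.
Net charge = (+7) + (−7) = 0.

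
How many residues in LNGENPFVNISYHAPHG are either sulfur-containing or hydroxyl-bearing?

2

Sulfur-containing: C, M. Hydroxyl-bearing: S, T, Y.
Sulfur-containing residues here: none (0).
Hydroxyl-bearing residues here: S11, Y12 (2).
The two groups share no amino acid, so total = 0 + 2 = 2.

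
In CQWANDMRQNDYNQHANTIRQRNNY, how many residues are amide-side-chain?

Only N (asparagine) and Q (glutamine) carry a side-chain carboxamide.
Matching residues: Q2, N5, Q9, N10, N13, Q14, N17, Q21, N23, N24.

10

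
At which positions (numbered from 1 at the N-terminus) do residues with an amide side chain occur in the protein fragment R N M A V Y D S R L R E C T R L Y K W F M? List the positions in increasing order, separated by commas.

2

The amide-side-chain residues are Asn (N) and Gln (Q).
Matching residues: N2.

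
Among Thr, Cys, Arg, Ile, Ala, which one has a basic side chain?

Arg

The basic amino acids are Lys (K), Arg (R), and His (H).
Of the listed options, only Arg belongs to this group.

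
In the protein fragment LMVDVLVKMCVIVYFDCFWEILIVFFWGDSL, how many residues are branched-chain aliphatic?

Valine (V), leucine (L), and isoleucine (I) are the branched-chain amino acids.
Matching residues: L1, V3, V5, L6, V7, V11, I12, V13, I21, L22, I23, V24, L31.

13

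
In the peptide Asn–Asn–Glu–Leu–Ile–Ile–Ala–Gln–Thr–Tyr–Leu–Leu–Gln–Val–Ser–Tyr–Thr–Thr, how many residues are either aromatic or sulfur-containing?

2

Aromatic: F, W, Y. Sulfur-containing: C, M.
Aromatic residues here: Tyr10, Tyr16 (2).
Sulfur-containing residues here: none (0).
The two groups share no amino acid, so total = 2 + 0 = 2.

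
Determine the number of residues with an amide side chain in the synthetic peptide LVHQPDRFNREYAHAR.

The amide-side-chain residues are Asn (N) and Gln (Q).
Matching residues: Q4, N9.

2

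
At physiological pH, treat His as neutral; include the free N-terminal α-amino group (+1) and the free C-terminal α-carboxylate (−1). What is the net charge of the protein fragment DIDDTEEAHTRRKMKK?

Near pH 7.4, K and R contribute +1 each, D and E contribute −1 each, and every other side chain (His included, as stated) is uncharged.
Positive (K, R): R11, R12, K13, K15, K16 → +5.
Negative (D, E): D1, D3, D4, E6, E7 → −5.
The N-terminus (+1) and C-terminus (−1) cancel.
Net charge = (+5) + (−5) = 0.

0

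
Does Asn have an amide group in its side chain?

Only N (asparagine) and Q (glutamine) carry a side-chain carboxamide.
Asparagine is in this group.

Yes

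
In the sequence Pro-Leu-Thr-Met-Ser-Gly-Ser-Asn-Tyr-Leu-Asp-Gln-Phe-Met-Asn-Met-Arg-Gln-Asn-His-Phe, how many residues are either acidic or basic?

Acidic: D, E. Basic: H, K, R.
Acidic residues here: Asp11 (1).
Basic residues here: Arg17, His20 (2).
The two groups share no amino acid, so total = 1 + 2 = 3.

3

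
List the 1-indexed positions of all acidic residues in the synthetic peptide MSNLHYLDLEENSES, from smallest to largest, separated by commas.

Only D (aspartate) and E (glutamate) carry a side-chain carboxylic acid.
Matching residues: D8, E10, E11, E14.

8, 10, 11, 14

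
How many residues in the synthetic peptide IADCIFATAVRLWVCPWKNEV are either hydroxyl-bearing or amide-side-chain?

2

Hydroxyl-bearing: S, T, Y. Amide-side-chain: N, Q.
Hydroxyl-bearing residues here: T8 (1).
Amide-side-chain residues here: N19 (1).
The two groups share no amino acid, so total = 1 + 1 = 2.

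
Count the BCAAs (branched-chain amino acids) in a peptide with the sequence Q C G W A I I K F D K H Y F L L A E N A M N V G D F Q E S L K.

The BCAAs are Val, Leu, and Ile — aliphatic side chains with a branch point.
Matching residues: I6, I7, L15, L16, V23, L30.

6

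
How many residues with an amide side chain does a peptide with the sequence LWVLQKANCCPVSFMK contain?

2

Only N (asparagine) and Q (glutamine) carry a side-chain carboxamide.
Matching residues: Q5, N8.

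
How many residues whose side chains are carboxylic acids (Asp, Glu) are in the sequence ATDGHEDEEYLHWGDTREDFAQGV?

8

Matching residues: D3, E6, D7, E8, E9, D15, E18, D19.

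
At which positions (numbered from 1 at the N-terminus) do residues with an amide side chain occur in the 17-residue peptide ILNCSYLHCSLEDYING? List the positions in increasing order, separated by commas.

3, 16

The amide-side-chain residues are Asn (N) and Gln (Q).
Matching residues: N3, N16.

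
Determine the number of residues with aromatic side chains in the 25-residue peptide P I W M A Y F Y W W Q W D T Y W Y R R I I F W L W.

13

F, W, and Y each carry an aromatic ring on the side chain.
Matching residues: W3, Y6, F7, Y8, W9, W10, W12, Y15, W16, Y17, F22, W23, W25.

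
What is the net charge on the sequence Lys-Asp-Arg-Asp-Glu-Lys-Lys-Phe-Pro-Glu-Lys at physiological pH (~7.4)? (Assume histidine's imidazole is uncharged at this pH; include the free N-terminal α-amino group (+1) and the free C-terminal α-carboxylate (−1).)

+1

The side chains ionized at physiological pH are Lys/Arg (+1) and Asp/Glu (−1); with His treated as neutral, nothing else contributes.
Positive (K, R): Lys1, Arg3, Lys6, Lys7, Lys11 → +5.
Negative (D, E): Asp2, Asp4, Glu5, Glu10 → −4.
The N-terminus (+1) and C-terminus (−1) cancel.
Net charge = (+5) + (−4) = +1.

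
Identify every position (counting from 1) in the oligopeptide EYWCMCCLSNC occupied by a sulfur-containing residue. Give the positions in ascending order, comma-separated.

4, 5, 6, 7, 11

The sulfur-bearing residues are cysteine (–SH) and methionine (–S–CH₃).
Matching residues: C4, M5, C6, C7, C11.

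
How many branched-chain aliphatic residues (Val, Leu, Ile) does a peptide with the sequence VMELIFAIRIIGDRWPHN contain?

6

Matching residues: V1, L4, I5, I8, I10, I11.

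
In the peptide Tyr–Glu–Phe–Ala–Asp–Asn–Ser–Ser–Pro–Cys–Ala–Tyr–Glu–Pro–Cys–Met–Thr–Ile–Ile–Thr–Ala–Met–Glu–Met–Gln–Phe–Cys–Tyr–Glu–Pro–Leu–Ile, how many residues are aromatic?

5

Phenylalanine (F), tryptophan (W), and tyrosine (Y) have aromatic ring side chains.
Matching residues: Tyr1, Phe3, Tyr12, Phe26, Tyr28.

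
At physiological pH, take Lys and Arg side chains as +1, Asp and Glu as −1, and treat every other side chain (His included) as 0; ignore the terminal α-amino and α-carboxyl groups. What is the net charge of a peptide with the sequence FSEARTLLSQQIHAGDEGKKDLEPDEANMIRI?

Positive (K, R): R5, K19, K20, R31 → +4.
Negative (D, E): E3, D16, E17, D21, E23, D25, E26 → −7.
Net charge = (+4) + (−7) = −3.

-3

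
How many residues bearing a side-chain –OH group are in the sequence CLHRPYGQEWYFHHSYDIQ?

4

S, T, and Y are the three residues with a side-chain hydroxyl.
Matching residues: Y6, Y11, S15, Y16.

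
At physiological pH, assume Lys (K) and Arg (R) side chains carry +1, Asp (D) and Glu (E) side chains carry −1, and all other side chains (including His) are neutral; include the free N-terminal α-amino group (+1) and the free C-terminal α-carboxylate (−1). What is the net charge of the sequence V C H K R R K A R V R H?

Positive (K, R): K4, R5, R6, K7, R9, R11 → +6.
Negative (D, E): none → −0.
The N-terminus (+1) and C-terminus (−1) cancel.
Net charge = (+6) + (−0) = +6.

+6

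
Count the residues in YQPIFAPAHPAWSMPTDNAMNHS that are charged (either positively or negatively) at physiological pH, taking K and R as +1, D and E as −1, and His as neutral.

1

Charged side chains at pH ~7.4: K, R (positive); D, E (negative).
Matching residues: D17.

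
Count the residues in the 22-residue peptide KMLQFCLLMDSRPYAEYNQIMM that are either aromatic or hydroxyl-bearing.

Aromatic: F, W, Y. Hydroxyl-bearing: S, T, Y.
Aromatic residues here: F5, Y14, Y17 (3).
Hydroxyl-bearing residues here: S11, Y14, Y17 (3).
Y is in both groups, so the 2 Y residues must not be double-counted.
Total = 3 + 3 − 2 = 4.

4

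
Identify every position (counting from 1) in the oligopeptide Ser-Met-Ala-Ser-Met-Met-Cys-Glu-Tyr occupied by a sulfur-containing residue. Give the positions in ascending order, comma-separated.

Only Cys (C) and Met (M) have a sulfur atom in the side chain.
Matching residues: Met2, Met5, Met6, Cys7.

2, 5, 6, 7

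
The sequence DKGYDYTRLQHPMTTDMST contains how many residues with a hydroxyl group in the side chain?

7

S, T, and Y are the three residues with a side-chain hydroxyl.
Matching residues: Y4, Y6, T7, T14, T15, S18, T19.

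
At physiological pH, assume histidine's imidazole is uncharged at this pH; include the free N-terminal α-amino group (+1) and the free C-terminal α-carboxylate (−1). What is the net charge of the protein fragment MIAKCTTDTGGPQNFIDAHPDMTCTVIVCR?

At pH ~7.4 the Lys and Arg side chains are protonated (+1), the Asp and Glu side chains are deprotonated (−1), and with His taken as neutral all other side chains carry no charge.
Positive (K, R): K4, R30 → +2.
Negative (D, E): D8, D17, D21 → −3.
The N-terminus (+1) and C-terminus (−1) cancel.
Net charge = (+2) + (−3) = −1.

-1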